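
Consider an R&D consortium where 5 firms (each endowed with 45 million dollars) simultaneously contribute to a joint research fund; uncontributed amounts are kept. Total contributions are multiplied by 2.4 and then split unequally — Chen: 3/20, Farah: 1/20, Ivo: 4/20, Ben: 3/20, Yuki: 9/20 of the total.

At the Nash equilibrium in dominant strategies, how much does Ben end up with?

Each unit j contributes comes back to j as 2.4 × (j's share), so j prefers to contribute only if that share exceeds 1/2.4 = 0.4167; otherwise keeping the unit dominates.
The only share above 0.4167 is Yuki's 9/20, contributing 45; the remaining 4 contribute 0. Total contributed: 45.
Ben keeps 45 and receives 2.4 × 45 × 3/20 = 16.20 from the joint research fund, for a payoff of 61.20.

61.20 million dollars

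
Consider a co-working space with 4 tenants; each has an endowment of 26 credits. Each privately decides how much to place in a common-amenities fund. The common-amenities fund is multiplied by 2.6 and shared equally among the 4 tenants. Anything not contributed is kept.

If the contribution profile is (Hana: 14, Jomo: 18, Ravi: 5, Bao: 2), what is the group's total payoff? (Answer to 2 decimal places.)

166.40 credits

Total contributed: 14 + 18 + 5 + 2 = 39; total kept: 4 × 26 − 39 = 65.
The common-amenities fund pays out 2.6 × 39 = 101.40 in aggregate.
Group total = 65 + 101.40 = 166.40.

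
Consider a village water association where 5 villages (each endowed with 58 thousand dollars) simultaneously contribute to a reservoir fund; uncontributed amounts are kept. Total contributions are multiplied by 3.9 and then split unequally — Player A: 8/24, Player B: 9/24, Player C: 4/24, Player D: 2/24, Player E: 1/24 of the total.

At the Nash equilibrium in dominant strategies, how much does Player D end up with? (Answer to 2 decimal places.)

95.70 thousand dollars

A player with share s gets back 3.9·s per unit contributed, so full contribution is dominant for anyone with s > 1/3.9 = 0.2564 and zero contribution is dominant for anyone below.
The shares above 0.2564 belong to Player A and Player B, contributing 58 each; the remaining 3 contribute 0. Total contributed: 116.
Player D keeps 58 and receives 3.9 × 116 × 2/24 = 37.70 from the reservoir fund, for a payoff of 95.70.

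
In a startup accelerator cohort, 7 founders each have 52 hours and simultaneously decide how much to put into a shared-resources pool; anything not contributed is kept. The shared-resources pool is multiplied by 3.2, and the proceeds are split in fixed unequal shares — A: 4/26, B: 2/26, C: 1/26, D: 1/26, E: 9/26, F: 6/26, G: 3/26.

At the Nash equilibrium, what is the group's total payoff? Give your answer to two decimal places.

A player with share s gets back 3.2·s per unit contributed, so full contribution is dominant for anyone with s > 1/3.2 = 0.3125 and zero contribution is dominant for anyone below.
Only E (9/26) clears that bar, contributing 52; the remaining 6 contribute 0. Total contributed: 52.
The shared-resources pool pays out 3.2 × 52 = 166.40 in total (split across the unequal shares, but the aggregate is all that matters for the group sum).
The 6 free-riders keep 52 each, adding 312. Group total = 312 + 166.40 = 478.40.

478.40 hours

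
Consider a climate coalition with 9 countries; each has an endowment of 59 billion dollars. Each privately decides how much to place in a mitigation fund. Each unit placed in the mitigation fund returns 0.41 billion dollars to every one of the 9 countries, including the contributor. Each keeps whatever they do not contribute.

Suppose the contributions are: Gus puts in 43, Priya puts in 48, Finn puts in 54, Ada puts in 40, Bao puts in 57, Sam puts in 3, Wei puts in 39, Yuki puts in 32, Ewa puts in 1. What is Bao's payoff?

131.97 billion dollars

Total contributed: 43 + 48 + 54 + 40 + 57 + 3 + 39 + 32 + 1 = 317.
Each receives 0.41 × 317 = 129.97 from the mitigation fund.
Bao keeps 59 − 57 = 2, so Bao's payoff is 2 + 129.97 = 131.97.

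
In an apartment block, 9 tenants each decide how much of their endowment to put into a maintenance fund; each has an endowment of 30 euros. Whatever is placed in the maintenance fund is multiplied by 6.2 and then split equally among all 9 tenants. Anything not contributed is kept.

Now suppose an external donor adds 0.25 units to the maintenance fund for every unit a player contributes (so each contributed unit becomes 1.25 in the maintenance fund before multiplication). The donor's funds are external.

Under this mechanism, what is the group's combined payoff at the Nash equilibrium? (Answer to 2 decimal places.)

The effective private return is 6.2 × 1.25 / 9 = 0.8611, which is still under 1, so the mechanism doesn't change anyone's dominant strategy: zero contribution.
Everyone keeps their endowment and the group total is 9 × 30 = 270.

270.00 euros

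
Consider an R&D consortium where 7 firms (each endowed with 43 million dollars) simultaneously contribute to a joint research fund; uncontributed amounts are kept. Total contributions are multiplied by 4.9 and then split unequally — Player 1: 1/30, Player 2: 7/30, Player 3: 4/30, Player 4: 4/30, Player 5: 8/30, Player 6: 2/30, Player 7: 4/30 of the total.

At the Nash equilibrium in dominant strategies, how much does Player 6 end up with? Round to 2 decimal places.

71.09 million dollars

Player j's private return per contributed unit is 4.9 × (j's share). Contributing is weakly dominant for j when that share is at least 1/4.9 = 0.2041, and contributing 0 is dominant otherwise.
Player 2 and Player 5 are above the threshold, contributing 43 each; the remaining 5 contribute 0. Total contributed: 86.
Player 6 keeps 43 and receives 4.9 × 86 × 2/30 = 28.09 from the joint research fund, for a payoff of 71.09.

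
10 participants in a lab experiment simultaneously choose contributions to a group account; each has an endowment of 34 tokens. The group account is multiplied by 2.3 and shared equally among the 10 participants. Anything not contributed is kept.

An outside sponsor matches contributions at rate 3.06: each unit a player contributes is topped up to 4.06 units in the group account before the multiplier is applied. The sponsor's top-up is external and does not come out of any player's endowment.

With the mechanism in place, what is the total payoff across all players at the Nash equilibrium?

340.00 tokens

With the mechanism, a contributed unit returns 2.3 × 4.06 / 10 = 0.9338 per unit of net cost — still below 1 — so contributing 0 remains dominant for every player.
At the Nash equilibrium no one contributes; group total payoff = 10 × 34 = 340.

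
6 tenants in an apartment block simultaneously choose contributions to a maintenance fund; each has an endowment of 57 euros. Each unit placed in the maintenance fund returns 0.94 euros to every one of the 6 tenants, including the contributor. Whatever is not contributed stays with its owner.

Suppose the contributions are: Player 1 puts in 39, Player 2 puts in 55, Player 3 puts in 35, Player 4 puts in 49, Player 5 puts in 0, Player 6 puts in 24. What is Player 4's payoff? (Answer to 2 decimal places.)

Total contributed: 39 + 55 + 35 + 49 + 0 + 24 = 202.
Each receives 0.94 × 202 = 189.88 from the maintenance fund.
Player 4 keeps 57 − 49 = 8, so Player 4's payoff is 8 + 189.88 = 197.88.

197.88 euros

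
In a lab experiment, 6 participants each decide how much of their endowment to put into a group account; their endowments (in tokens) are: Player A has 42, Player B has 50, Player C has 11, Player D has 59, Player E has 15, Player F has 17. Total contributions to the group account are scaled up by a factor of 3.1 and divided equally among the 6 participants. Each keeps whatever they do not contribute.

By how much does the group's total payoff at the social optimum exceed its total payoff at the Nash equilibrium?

407.40 tokens

The private return per contributed unit is 3.1/6 = 0.5167 < 1 for every player regardless of endowment, so the Nash equilibrium is zero contribution and the group total is Σ E_j = 42 + 50 + 11 + 59 + 15 + 17 = 194.
Each contributed unit returns 3.100 to the group, so the social optimum is full contribution by everyone: group total = 3.100 × 194 = 601.40.
Efficiency loss = (3.100 − 1) × 194 = 407.40.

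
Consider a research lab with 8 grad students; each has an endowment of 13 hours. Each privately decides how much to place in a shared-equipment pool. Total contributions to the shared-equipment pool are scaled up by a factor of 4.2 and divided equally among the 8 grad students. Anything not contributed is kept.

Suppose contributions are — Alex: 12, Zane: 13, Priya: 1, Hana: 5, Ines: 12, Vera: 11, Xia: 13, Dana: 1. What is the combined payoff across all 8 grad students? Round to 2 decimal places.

321.60 hours

Total contributed: 12 + 13 + 1 + 5 + 12 + 11 + 13 + 1 = 68; total kept: 8 × 13 − 68 = 36.
The shared-equipment pool pays out 4.2 × 68 = 285.60 in aggregate.
Group total = 36 + 285.60 = 321.60.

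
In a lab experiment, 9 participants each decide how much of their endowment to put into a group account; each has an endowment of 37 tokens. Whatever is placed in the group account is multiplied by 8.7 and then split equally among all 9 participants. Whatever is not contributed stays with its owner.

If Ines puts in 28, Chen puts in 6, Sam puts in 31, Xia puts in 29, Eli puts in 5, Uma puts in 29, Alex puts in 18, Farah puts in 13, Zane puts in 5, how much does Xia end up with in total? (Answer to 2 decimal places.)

Total contributed: 28 + 6 + 31 + 29 + 5 + 29 + 18 + 13 + 5 = 164.
Each receives 8.7 × 164 / 9 = 158.53 from the group account.
Xia keeps 37 − 29 = 8, so Xia's payoff is 8 + 158.53 = 166.53.

166.53 tokens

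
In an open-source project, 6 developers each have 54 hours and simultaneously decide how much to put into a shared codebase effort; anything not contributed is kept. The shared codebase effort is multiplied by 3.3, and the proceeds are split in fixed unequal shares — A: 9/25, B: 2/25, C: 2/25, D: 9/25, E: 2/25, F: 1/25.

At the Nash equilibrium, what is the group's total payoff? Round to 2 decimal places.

Each unit j contributes comes back to j as 3.3 × (j's share), so j prefers to contribute only if that share exceeds 1/3.3 = 0.3030; otherwise keeping the unit dominates.
The shares above 0.3030 belong to A and D, contributing 54 each; the remaining 4 contribute 0. Total contributed: 108.
The shared codebase effort pays out 3.3 × 108 = 356.40 in total (split across the unequal shares, but the aggregate is all that matters for the group sum).
The 4 free-riders keep 54 each, adding 216. Group total = 216 + 356.40 = 572.40.

572.40 hours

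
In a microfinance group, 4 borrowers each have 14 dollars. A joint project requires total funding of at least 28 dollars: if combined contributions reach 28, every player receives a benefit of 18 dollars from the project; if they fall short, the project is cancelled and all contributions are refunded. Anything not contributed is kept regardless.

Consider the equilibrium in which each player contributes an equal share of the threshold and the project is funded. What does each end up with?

Equal share of the threshold: 28/4 = 7.
At this profile no one gains by cutting their contribution: any cut drops the total below 28, the project is cancelled, contributions are refunded, and the deviator ends with 14, which is less than 14 − 7 + 18 = 25. Contributing more than 7 just wastes the excess. So contributing exactly 7 is a best response.
Each player's payoff: 14 − 7 + 18 = 25.

25 dollars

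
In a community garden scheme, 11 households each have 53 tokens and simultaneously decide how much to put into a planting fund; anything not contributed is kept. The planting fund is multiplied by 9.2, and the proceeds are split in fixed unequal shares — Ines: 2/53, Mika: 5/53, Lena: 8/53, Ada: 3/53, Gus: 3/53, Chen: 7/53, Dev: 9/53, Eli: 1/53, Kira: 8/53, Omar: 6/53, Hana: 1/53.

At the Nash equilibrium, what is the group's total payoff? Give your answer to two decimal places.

For player j, contributing a unit is worthwhile iff 9.2 × (j's share) ≥ 1, i.e. iff j's share is at least 0.1087.
Lena, Chen, Dev, Kira and Omar clear that bar, contributing 53 each; the remaining 6 contribute 0. Total contributed: 265.
The planting fund pays out 9.2 × 265 = 2438.00 in total (split across the unequal shares, but the aggregate is all that matters for the group sum).
The 6 free-riders keep 53 each, adding 318. Group total = 318 + 2438.00 = 2756.00.

2756.00 tokens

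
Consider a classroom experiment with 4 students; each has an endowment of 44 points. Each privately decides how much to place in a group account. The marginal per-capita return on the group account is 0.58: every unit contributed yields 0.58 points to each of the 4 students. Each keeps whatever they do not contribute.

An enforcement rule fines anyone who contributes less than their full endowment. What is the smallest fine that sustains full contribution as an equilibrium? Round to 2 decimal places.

Given the others contribute fully, the best deviation is to contribute 0 (any partial contribution still incurs the fine and gives up units whose private return 0.58 is below 1).
Deviating from 44 to 0 saves 44 points but forfeits the deviator's share of the drop in the group account: 0.58 × 44 = 25.52.
So the deviation gain is 44 − 25.52 = 18.48, and the fine must be at least 18.48 points to wipe it out.

18.48 points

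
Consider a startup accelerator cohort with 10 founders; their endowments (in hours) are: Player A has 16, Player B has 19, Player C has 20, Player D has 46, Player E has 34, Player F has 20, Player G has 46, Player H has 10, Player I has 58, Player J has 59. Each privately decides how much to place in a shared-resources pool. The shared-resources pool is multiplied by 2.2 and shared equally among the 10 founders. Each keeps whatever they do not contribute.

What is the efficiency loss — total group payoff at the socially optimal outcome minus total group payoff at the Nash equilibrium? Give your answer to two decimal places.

393.60 hours

The private return per contributed unit is 2.2/10 = 0.2200 < 1 for every player regardless of endowment, so the Nash equilibrium is zero contribution and the group total is Σ E_j = 16 + 19 + 20 + 46 + 34 + 20 + 46 + 10 + 58 + 59 = 328.
Each contributed unit returns 2.200 to the group, so the social optimum is full contribution by everyone: group total = 2.200 × 328 = 721.60.
Efficiency loss = (2.200 − 1) × 328 = 393.60.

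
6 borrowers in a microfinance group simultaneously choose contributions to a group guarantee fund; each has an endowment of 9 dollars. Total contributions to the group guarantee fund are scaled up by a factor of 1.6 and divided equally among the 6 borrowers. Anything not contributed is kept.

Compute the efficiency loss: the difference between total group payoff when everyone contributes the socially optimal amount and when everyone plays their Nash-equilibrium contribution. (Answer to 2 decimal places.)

32.40 dollars

Each contributed unit returns 1.6/6 = 0.2667 to its contributor — below 1 — so contributing 0 is dominant for every player. At the Nash equilibrium everyone keeps their 9, and the group total is 6 × 9 = 54.
Each contributed unit returns 1.600 to the group as a whole (0.2667 to each of 6 players), which exceeds 1, so the social optimum is full contribution: group total = 1.600 × 54 = 86.40.
Efficiency loss = 86.40 − 54 = 32.40.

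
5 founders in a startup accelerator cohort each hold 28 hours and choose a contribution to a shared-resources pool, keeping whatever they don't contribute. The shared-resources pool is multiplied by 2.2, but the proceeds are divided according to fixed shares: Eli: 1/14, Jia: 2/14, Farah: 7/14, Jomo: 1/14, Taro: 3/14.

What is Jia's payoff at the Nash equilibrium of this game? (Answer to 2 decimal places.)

36.80 hours

For player j, contributing a unit is worthwhile iff 2.2 × (j's share) ≥ 1, i.e. iff j's share is at least 0.4545.
Only Farah (7/14) clears that bar, contributing 28; the remaining 4 contribute 0. Total contributed: 28.
Jia keeps 28 and receives 2.2 × 28 × 2/14 = 8.80 from the shared-resources pool, for a payoff of 36.80.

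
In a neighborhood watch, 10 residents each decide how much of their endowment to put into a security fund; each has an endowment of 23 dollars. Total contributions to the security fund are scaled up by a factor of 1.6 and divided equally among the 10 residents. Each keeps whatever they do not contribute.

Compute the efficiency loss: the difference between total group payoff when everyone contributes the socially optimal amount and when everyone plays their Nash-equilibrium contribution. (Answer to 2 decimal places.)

138.00 dollars

Each contributed unit returns 1.6/10 = 0.1600 to its contributor — below 1 — so contributing 0 is dominant for every player. At the Nash equilibrium everyone keeps their 23, and the group total is 10 × 23 = 230.
Each contributed unit returns 1.600 to the group as a whole (0.1600 to each of 10 players), which exceeds 1, so the social optimum is full contribution: group total = 1.600 × 230 = 368.00.
Efficiency loss = 368.00 − 230 = 138.00.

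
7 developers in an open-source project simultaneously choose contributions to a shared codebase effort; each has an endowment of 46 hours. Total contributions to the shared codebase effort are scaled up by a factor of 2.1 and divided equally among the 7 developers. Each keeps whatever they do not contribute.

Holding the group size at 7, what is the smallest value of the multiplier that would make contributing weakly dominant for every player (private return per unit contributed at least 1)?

A contributed unit returns (multiplier)/7 to its contributor.
This reaches 1 exactly when the multiplier is 7.

7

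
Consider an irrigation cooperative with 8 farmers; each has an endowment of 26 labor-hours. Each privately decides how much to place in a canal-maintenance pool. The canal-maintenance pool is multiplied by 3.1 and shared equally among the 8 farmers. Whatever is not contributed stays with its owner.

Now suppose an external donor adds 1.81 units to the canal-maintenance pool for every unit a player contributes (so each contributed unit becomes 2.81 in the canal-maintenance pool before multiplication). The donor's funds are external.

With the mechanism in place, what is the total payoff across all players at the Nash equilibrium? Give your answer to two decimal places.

With the mechanism, a contributed unit returns 3.1 × 2.81 / 8 = 1.0889 per unit of net cost to the contributor — now above 1 — so contributing fully is weakly dominant for every player.
At the Nash equilibrium everyone contributes 26. Group total payoff = 3.1 × 2.81 × 208 = 1811.89.

1811.89 labor-hours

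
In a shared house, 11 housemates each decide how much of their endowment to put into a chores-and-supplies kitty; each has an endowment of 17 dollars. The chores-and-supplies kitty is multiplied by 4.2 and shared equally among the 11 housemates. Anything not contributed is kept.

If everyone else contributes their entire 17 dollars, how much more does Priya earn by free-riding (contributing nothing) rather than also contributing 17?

10.51 dollars

Switching from a contribution of 17 to 0 lets Priya keep an extra 17 dollars, but lowers the chores-and-supplies kitty by 17, which costs Priya their own share of that drop: 4.2/11 × 17 = 6.49.
Net gain = 17 − 6.49 = 10.51. The private return per contributed unit (0.3818) is below 1, so free-riding is indeed the best response regardless of what the others do.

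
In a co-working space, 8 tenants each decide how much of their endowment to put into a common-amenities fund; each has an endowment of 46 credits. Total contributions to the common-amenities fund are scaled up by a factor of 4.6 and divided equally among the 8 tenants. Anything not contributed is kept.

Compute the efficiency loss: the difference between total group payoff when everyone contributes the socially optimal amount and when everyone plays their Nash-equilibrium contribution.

1324.80 credits

Each contributed unit returns 4.6/8 = 0.5750 to its contributor — below 1 — so contributing 0 is dominant for every player. At the Nash equilibrium everyone keeps their 46, and the group total is 8 × 46 = 368.
Each contributed unit returns 4.600 to the group as a whole (0.5750 to each of 8 players), which exceeds 1, so the social optimum is full contribution: group total = 4.600 × 368 = 1692.80.
Efficiency loss = 1692.80 − 368 = 1324.80.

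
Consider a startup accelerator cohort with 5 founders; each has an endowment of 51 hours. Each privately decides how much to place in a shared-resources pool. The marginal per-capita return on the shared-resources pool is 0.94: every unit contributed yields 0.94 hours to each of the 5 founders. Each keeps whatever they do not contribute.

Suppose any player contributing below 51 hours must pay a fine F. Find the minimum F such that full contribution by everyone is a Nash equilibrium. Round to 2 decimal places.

3.06 hours

Given the others contribute fully, the best deviation is to contribute 0 (any partial contribution still incurs the fine and gives up units whose private return 0.94 is below 1).
Deviating from 51 to 0 saves 51 hours but forfeits the deviator's share of the drop in the shared-resources pool: 0.94 × 51 = 47.94.
So the deviation gain is 51 − 47.94 = 3.06, and the fine must be at least 3.06 hours to wipe it out.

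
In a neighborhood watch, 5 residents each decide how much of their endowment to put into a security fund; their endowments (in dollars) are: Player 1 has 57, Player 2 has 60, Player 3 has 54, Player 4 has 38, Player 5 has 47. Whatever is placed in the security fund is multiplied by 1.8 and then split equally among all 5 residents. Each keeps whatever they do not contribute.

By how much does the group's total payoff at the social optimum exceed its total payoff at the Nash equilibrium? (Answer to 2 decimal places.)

The private return per contributed unit is 1.8/5 = 0.3600 < 1 for every player regardless of endowment, so the Nash equilibrium is zero contribution and the group total is Σ E_j = 57 + 60 + 54 + 38 + 47 = 256.
Each contributed unit returns 1.800 to the group, so the social optimum is full contribution by everyone: group total = 1.800 × 256 = 460.80.
Efficiency loss = (1.800 − 1) × 256 = 204.80.

204.80 dollars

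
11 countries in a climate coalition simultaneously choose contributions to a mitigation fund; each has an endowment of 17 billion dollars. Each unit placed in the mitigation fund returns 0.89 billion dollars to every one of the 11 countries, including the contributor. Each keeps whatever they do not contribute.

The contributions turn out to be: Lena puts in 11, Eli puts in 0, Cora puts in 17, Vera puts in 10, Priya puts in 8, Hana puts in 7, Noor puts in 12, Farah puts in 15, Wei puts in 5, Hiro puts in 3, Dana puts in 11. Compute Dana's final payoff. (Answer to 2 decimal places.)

94.11 billion dollars

Total contributed: 11 + 0 + 17 + 10 + 8 + 7 + 12 + 15 + 5 + 3 + 11 = 99.
Each receives 0.89 × 99 = 88.11 from the mitigation fund.
Dana keeps 17 − 11 = 6, so Dana's payoff is 6 + 88.11 = 94.11.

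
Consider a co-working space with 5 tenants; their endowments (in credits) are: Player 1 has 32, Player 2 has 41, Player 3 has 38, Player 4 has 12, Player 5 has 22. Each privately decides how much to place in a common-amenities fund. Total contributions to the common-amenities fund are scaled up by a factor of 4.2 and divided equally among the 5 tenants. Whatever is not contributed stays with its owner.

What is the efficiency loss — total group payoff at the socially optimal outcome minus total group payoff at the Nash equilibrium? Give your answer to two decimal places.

464.00 credits

The private return per contributed unit is 4.2/5 = 0.8400 < 1 for every player regardless of endowment, so the Nash equilibrium is zero contribution and the group total is Σ E_j = 32 + 41 + 38 + 12 + 22 = 145.
Each contributed unit returns 4.200 to the group, so the social optimum is full contribution by everyone: group total = 4.200 × 145 = 609.00.
Efficiency loss = (4.200 − 1) × 145 = 464.00.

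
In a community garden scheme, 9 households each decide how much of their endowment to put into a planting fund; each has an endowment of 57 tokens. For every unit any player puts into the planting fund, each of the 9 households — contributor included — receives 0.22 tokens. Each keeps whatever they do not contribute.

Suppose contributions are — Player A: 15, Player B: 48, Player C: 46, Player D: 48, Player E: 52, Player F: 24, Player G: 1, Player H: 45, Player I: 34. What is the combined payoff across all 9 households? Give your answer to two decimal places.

819.74 tokens

Total contributed: 15 + 48 + 46 + 48 + 52 + 24 + 1 + 45 + 34 = 313; total kept: 9 × 57 − 313 = 200.
The planting fund pays out 0.22 × 9 × 313 = 619.74 in aggregate.
Group total = 200 + 619.74 = 819.74.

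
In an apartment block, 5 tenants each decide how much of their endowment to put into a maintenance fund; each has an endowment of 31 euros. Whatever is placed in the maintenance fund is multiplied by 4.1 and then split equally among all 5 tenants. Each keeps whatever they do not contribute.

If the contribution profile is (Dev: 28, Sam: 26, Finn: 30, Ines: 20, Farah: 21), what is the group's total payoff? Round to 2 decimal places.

Total contributed: 28 + 26 + 30 + 20 + 21 = 125; total kept: 5 × 31 − 125 = 30.
The maintenance fund pays out 4.1 × 125 = 512.50 in aggregate.
Group total = 30 + 512.50 = 542.50.

542.50 euros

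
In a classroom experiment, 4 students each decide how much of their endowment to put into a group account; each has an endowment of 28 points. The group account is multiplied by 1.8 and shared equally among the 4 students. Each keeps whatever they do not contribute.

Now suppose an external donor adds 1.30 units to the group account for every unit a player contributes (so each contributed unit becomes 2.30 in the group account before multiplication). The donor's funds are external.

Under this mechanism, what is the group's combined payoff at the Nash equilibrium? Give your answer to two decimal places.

The effective private return per unit is now 1.8 × 2.30 / 4 = 1.0350 > 1, so every player's dominant strategy flips to full contribution.
So the Nash equilibrium is full contribution by all 4; the group earns 1.8 × 2.30 × 112 = 463.68.

463.68 points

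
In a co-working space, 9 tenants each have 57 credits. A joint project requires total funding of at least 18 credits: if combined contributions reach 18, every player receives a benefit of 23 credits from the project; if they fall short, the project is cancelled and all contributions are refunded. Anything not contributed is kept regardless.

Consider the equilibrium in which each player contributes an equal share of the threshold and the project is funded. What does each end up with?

78 credits

Equal share of the threshold: 18/9 = 2.
At this profile no one gains by cutting their contribution: any cut drops the total below 18, the project is cancelled, contributions are refunded, and the deviator ends with 57, which is less than 57 − 2 + 23 = 78. Contributing more than 2 just wastes the excess. So contributing exactly 2 is a best response.
Each player's payoff: 57 − 2 + 23 = 78.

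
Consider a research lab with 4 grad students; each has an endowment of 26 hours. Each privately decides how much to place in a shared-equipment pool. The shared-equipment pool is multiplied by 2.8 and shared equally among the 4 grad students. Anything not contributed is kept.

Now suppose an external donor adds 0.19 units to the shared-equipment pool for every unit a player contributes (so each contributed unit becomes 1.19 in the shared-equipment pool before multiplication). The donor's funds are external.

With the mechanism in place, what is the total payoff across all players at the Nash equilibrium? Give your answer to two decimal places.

The effective private return is 2.8 × 1.19 / 4 = 0.8330, which is still under 1, so the mechanism doesn't change anyone's dominant strategy: zero contribution.
At the Nash equilibrium no one contributes; group total payoff = 4 × 26 = 104.

104.00 hours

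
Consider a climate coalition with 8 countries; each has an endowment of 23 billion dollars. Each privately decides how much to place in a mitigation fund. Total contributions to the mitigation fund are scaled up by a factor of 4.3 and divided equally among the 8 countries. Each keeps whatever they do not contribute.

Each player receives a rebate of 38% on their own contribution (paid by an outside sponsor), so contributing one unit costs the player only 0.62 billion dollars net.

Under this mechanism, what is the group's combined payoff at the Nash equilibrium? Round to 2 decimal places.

Even with the mechanism, each unit contributed returns only (4.3/8) / 0.62 = 0.8669 per unit of net cost, so contributing nothing is still dominant.
At the Nash equilibrium no one contributes; group total payoff = 8 × 23 = 184.

184.00 billion dollars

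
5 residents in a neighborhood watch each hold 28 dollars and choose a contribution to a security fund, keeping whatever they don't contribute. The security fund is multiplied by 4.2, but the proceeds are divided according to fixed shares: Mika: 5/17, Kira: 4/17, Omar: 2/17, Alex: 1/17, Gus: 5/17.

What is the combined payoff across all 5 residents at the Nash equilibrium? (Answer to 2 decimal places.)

A player with share s gets back 4.2·s per unit contributed, so full contribution is dominant for anyone with s > 1/4.2 = 0.2381 and zero contribution is dominant for anyone below.
Mika and Gus clear that bar, contributing 28 each; the remaining 3 contribute 0. Total contributed: 56.
The security fund pays out 4.2 × 56 = 235.20 in total (split across the unequal shares, but the aggregate is all that matters for the group sum).
The 3 free-riders keep 28 each, adding 84. Group total = 84 + 235.20 = 319.20.

319.20 dollars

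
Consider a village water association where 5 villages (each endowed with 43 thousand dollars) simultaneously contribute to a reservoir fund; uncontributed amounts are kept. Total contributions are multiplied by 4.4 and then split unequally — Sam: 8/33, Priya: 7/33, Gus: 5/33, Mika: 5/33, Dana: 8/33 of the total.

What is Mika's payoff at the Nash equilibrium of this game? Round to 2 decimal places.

Player j's private return per contributed unit is 4.4 × (j's share). Contributing is weakly dominant for j when that share is at least 1/4.4 = 0.2273, and contributing 0 is dominant otherwise.
Sam and Dana are above the threshold, contributing 43 each; the remaining 3 contribute 0. Total contributed: 86.
Mika keeps 43 and receives 4.4 × 86 × 5/33 = 57.33 from the reservoir fund, for a payoff of 100.33.

100.33 thousand dollars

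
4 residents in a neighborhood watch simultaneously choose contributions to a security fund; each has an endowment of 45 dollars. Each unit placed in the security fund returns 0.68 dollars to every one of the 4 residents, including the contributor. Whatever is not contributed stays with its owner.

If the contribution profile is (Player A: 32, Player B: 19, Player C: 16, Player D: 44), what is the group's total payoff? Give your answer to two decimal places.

Total contributed: 32 + 19 + 16 + 44 = 111; total kept: 4 × 45 − 111 = 69.
The security fund pays out 0.68 × 4 × 111 = 301.92 in aggregate.
Group total = 69 + 301.92 = 370.92.

370.92 dollars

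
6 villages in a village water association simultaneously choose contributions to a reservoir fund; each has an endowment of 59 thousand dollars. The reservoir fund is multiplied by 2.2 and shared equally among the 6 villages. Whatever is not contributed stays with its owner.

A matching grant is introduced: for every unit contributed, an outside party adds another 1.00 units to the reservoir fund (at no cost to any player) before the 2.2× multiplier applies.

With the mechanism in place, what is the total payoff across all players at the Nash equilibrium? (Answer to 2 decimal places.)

Even with the mechanism, each unit contributed returns only 2.2 × 2.00 / 6 = 0.7333 per unit of net cost, so contributing nothing is still dominant.
Everyone keeps their endowment and the group total is 6 × 59 = 354.

354.00 thousand dollars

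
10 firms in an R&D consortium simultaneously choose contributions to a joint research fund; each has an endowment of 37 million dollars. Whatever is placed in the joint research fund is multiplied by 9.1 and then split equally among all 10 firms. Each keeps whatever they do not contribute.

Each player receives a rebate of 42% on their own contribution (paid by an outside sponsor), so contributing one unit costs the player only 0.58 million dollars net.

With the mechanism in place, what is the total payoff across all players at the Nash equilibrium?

With the mechanism, a contributed unit returns (9.1/10) / 0.58 = 1.5690 per unit of net cost to the contributor — now above 1 — so contributing fully is weakly dominant for every player.
So the Nash equilibrium is full contribution by all 10; the group earns 10 × (37 × 0.42 + 9.1 × 37) = 3522.40.

3522.40 million dollars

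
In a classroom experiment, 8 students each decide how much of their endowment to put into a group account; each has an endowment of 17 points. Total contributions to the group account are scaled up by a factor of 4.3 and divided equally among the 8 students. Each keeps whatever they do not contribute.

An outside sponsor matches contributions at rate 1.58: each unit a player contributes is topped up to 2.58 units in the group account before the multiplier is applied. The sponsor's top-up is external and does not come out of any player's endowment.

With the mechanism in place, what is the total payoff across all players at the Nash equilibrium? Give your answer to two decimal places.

Under the mechanism each unit contributed yields 4.3 × 2.58 / 8 = 1.3868 back to its contributor per unit of net cost, which exceeds 1, making full contribution the dominant choice for everyone.
So the Nash equilibrium is full contribution by all 8; the group earns 4.3 × 2.58 × 136 = 1508.78.

1508.78 points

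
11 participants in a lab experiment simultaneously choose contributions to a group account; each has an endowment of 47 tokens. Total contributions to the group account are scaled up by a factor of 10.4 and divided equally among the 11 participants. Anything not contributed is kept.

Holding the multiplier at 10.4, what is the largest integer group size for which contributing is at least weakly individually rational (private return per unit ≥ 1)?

10

Private return per unit is 10.4/(group size), which is ≥ 1 whenever the group size is ≤ 10.4.
The largest such integer is 10.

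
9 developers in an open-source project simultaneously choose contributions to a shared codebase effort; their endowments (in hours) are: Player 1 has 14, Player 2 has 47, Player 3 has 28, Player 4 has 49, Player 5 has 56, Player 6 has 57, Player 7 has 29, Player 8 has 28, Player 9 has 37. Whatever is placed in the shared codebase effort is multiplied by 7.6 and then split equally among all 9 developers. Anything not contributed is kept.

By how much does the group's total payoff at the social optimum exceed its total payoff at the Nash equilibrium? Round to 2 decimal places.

The private return per contributed unit is 7.6/9 = 0.8444 < 1 for every player regardless of endowment, so the Nash equilibrium is zero contribution and the group total is Σ E_j = 14 + 47 + 28 + 49 + 56 + 57 + 29 + 28 + 37 = 345.
Each contributed unit returns 7.600 to the group, so the social optimum is full contribution by everyone: group total = 7.600 × 345 = 2622.00.
Efficiency loss = (7.600 − 1) × 345 = 2277.00.

2277.00 hours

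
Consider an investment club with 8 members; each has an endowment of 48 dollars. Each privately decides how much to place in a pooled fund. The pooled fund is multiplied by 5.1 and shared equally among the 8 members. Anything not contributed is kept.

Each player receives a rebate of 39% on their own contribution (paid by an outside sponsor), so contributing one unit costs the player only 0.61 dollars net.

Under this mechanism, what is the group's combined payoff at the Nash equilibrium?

2108.16 dollars

Under the mechanism each unit contributed yields (5.1/8) / 0.61 = 1.0451 back to its contributor per unit of net cost, which exceeds 1, making full contribution the dominant choice for everyone.
At the Nash equilibrium everyone contributes 48. Group total payoff = 8 × (48 × 0.39 + 5.1 × 48) = 2108.16.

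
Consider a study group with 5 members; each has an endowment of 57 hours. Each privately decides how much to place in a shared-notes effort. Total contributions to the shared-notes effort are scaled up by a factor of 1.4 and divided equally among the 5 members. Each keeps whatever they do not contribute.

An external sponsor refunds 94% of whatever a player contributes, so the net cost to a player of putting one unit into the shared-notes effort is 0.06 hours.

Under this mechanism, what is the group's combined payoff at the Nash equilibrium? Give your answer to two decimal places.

The effective private return per unit is now (1.4/5) / 0.06 = 4.6667 > 1, so every player's dominant strategy flips to full contribution.
At the Nash equilibrium everyone contributes 57. Group total payoff = 5 × (57 × 0.94 + 1.4 × 57) = 666.90.

666.90 hours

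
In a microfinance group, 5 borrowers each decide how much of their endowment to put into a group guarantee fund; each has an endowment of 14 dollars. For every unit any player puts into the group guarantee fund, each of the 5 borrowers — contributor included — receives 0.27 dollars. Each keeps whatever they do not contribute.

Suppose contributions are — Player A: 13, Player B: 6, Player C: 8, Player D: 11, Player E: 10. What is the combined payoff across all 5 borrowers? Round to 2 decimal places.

Total contributed: 13 + 6 + 8 + 11 + 10 = 48; total kept: 5 × 14 − 48 = 22.
The group guarantee fund pays out 0.27 × 5 × 48 = 64.80 in aggregate.
Group total = 22 + 64.80 = 86.80.

86.80 dollars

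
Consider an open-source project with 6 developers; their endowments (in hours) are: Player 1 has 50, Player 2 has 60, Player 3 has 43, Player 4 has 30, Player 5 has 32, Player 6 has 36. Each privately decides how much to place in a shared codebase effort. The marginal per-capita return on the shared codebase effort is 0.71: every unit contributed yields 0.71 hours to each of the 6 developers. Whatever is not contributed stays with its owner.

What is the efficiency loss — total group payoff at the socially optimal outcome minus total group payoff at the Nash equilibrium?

818.26 hours

The private return per contributed unit is 0.71 < 1 for everyone, so the Nash equilibrium is zero contribution and the group total is Σ E_j = 50 + 60 + 43 + 30 + 32 + 36 = 251.
Each contributed unit returns 4.260 to the group, so the social optimum is full contribution by everyone: group total = 4.260 × 251 = 1069.26.
Efficiency loss = (4.260 − 1) × 251 = 818.26.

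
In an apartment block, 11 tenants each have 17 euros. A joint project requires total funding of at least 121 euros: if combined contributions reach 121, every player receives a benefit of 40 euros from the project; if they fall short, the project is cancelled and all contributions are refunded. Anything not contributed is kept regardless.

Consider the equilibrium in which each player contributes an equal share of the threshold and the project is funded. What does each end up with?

46 euros

Equal share of the threshold: 121/11 = 11.
At this profile no one gains by cutting their contribution: any cut drops the total below 121, the project is cancelled, contributions are refunded, and the deviator ends with 17, which is less than 17 − 11 + 40 = 46. Contributing more than 11 just wastes the excess. So contributing exactly 11 is a best response.
Each player's payoff: 17 − 11 + 40 = 46.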